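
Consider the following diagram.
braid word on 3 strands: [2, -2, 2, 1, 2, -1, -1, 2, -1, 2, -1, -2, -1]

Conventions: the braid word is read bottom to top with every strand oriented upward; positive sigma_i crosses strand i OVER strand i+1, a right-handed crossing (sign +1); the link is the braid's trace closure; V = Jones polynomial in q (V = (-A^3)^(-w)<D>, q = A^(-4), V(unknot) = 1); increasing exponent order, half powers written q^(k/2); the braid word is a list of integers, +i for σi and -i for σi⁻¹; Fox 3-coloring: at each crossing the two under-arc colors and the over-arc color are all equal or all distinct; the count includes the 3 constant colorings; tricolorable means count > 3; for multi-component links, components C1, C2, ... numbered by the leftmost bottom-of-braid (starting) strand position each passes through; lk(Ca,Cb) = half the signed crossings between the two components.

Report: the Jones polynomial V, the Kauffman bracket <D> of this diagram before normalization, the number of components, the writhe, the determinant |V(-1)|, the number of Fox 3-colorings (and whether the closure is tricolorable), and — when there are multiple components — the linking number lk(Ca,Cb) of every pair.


Jones polynomial: V(q) = q^(-7/2) - 2q^(-5/2) + q^(-3/2) - 2q^(-1/2) + q^(1/2) - q^(3/2)
<D> = A^-9 - A^-5 + 2A^-1 - A^3 + 2A^7 - A^11; writhe -1
components 2, writhe -1 (13 crossings)
linking number lk(C1,C2) = 0
3-colorings: 3 of 3^13, det 8 — not tricolorable
note: |V(-1)| = 8: so not tricolorable, since 3 does not divide 8


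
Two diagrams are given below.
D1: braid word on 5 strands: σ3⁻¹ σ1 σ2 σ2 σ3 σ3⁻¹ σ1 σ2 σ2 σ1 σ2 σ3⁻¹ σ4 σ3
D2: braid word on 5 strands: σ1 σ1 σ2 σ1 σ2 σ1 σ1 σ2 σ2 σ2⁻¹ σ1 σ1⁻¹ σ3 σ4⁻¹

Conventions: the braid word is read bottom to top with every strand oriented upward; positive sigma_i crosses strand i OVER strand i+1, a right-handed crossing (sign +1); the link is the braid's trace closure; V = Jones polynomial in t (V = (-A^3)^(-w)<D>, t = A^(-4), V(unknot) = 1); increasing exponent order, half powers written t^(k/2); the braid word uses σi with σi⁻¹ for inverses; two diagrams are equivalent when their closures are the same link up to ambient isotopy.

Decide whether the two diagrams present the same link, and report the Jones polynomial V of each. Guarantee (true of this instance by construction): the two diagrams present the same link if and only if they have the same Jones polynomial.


equivalent: yes
D1 (bracket -A^-8 + A^4 + A^12; 14 crossings at w = +8): V = t^3 + t^5 - t^8
D2 (bracket -A^-8 + A^4 + A^12; 14 crossings at w = +8): V = t^3 + t^5 - t^8
key observation: from 14 to 14 crossings by R-moves: one link, two diagrams


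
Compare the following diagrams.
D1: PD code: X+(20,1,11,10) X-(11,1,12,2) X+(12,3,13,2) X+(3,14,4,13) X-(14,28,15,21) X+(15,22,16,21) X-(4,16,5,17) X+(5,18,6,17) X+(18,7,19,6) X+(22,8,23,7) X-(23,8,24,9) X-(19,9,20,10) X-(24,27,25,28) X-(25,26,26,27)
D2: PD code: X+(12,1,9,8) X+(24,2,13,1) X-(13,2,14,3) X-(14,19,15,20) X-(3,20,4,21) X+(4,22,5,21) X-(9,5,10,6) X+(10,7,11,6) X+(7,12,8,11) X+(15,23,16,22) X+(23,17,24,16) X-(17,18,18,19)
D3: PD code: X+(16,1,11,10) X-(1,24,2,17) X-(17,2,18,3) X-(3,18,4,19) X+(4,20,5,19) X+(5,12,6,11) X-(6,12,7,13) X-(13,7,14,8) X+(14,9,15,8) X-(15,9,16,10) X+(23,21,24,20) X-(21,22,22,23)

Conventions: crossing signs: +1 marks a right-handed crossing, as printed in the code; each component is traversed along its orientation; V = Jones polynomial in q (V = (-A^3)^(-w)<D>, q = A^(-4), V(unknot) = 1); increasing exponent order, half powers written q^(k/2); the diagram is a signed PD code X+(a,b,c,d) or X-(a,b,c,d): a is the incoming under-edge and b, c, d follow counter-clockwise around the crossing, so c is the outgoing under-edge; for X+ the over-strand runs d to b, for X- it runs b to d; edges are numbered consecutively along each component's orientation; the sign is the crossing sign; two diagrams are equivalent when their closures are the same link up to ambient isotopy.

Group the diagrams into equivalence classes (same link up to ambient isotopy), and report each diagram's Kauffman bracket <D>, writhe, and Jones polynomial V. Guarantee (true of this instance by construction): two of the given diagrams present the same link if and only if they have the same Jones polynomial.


classes: {D1, D2} | {D3}
V(D1) = 1 + q + q^2 + q^3  [14 crossings, <D> = A^-12 + A^-8 + A^-4 + 1, w = 0]
V(D2) = 1 + q + q^2 + q^3  [12 crossings, <D> = A^-6 + A^-2 + A^2 + A^6, w = +2]
D3 (bracket A^-6 + A^-2 + A^2 + A^6; 12 crossings at w = -2): V = q^-3 + q^-2 + q^-1 + 1
note: 2 values of V(q) split the 3 diagrams


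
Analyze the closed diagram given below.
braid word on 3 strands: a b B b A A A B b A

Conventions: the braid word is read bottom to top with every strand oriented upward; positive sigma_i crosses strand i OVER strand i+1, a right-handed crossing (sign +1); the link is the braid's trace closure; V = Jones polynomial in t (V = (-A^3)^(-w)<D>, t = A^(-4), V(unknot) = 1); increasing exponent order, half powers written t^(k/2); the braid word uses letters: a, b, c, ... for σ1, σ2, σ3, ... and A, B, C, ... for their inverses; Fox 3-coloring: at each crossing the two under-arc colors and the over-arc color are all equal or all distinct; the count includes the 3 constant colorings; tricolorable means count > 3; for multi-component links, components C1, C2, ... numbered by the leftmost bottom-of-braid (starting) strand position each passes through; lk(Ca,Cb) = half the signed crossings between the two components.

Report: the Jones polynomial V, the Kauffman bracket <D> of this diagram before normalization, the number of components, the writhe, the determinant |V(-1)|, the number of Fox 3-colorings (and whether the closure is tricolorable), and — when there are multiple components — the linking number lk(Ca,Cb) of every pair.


V(t) = -t^-4 + t^-3 + t^-1
bracket: A^-2 + A^6 - A^10, w = -2
1 component, writhe -2, over 10 crossings
det 3, colorings 9 of 3^10 — tricolorable
observation: the span of V is 3, forcing >= 3 crossings in any diagram


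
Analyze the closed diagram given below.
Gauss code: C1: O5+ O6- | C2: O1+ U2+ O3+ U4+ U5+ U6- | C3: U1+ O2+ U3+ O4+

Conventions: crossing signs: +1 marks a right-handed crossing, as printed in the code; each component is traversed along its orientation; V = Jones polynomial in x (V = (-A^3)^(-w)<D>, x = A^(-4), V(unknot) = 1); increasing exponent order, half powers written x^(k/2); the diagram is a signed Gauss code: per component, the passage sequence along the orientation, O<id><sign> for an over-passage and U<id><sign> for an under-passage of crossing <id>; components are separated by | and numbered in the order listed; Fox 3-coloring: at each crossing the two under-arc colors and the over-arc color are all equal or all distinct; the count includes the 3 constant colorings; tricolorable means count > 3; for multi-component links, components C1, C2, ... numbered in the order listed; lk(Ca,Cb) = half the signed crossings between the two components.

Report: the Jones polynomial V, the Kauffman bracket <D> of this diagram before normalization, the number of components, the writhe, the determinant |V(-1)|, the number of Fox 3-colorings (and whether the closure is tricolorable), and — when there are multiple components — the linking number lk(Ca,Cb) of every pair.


Jones polynomial: V(x) = x + x^2 + x^3 + x^6
<D> = A^-12 + 1 + A^4 + A^8; writhe +4
components 3, writhe +4 (6 crossings)
linking number lk(C1,C2) = 0
lk(C1,C3): 0
lk(C2,C3) = +2
3-colorings: 9 of 3^7, det 0 — tricolorable
note: w = +4 shifts under R1 moves; the (-A^3)^(-4) factor cancels that in V


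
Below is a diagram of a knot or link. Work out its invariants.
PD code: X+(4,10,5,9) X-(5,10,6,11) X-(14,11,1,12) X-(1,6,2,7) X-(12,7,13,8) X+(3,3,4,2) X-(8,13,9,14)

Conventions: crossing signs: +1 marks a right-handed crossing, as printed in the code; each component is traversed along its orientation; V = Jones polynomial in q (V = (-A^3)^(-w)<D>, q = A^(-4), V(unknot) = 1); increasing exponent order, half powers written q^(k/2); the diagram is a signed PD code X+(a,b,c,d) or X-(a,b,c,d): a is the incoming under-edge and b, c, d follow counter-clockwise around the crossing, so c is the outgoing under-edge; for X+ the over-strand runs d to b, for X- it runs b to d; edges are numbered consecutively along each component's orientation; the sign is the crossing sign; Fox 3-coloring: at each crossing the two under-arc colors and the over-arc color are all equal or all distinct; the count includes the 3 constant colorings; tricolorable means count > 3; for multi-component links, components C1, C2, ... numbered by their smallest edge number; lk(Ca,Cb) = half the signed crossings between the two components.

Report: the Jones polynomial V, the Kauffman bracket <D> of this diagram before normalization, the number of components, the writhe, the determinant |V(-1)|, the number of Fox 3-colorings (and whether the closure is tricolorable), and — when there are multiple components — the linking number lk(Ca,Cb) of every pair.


V(q) = -q^-4 + q^-3 + q^-1
bracket: -A^-5 - A^3 + A^7, w = -3
1 component, writhe -3, over 7 crossings
det 3, colorings 9 of 3^7 — tricolorable
observation: det 3 = |V(-1)|; divisible by 3, so tricolorable


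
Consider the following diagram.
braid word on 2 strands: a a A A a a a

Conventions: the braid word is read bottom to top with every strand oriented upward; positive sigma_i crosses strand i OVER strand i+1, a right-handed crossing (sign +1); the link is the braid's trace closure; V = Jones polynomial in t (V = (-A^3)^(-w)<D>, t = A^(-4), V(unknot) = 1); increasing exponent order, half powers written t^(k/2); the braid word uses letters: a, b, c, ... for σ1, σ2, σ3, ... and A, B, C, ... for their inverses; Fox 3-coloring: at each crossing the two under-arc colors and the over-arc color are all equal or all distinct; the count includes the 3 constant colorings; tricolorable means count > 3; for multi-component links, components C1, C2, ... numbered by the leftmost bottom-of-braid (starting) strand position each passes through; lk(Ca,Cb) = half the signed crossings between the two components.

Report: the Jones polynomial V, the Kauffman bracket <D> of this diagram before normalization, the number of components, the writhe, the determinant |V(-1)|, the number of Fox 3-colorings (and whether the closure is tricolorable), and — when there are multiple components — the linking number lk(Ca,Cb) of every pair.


Jones polynomial: V(t) = t + t^3 - t^4
<D> = A^-7 - A^-3 - A^5; writhe +3
components 1, writhe +3 (7 crossings)
3-colorings: 9 of 3^7, det 3 — tricolorable
note: free reduction leaves σ1 σ1 σ1 of the original 7 letters


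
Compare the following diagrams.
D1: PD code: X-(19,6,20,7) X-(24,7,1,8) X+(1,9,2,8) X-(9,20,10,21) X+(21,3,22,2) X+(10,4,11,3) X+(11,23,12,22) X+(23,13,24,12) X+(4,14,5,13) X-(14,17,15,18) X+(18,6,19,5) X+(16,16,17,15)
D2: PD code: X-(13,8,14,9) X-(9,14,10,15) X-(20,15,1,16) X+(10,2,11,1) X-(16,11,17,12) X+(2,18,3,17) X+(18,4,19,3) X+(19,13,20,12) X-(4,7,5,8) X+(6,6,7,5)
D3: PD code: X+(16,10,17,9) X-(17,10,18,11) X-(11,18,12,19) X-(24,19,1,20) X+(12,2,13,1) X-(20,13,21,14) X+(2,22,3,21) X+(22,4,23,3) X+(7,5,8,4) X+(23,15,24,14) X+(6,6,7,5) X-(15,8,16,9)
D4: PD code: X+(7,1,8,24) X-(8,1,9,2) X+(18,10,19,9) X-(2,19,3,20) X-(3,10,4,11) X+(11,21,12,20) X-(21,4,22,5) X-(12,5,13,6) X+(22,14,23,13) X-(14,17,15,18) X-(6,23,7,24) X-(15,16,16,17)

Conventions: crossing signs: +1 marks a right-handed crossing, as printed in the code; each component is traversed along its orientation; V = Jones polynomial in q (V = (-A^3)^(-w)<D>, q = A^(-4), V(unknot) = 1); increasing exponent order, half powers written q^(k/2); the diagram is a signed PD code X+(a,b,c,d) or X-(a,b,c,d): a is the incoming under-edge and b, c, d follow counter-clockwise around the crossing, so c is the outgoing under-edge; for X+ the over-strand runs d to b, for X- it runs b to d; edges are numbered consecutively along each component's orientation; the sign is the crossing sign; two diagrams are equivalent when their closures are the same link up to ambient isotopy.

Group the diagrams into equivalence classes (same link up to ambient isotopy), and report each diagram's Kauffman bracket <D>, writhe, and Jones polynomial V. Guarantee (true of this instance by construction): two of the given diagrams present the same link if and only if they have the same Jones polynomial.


equivalence classes: {D1} | {D2, D3} | {D4}
D1 (bracket -A^-4 + 1 + A^8; 12 crossings at w = +4): V = q + q^3 - q^4
V(D2) = -q^-3 + 2q^-2 - 2q^-1 + 3 - 2q + 2q^2 - q^3  (w 0, c 10, <D> = -A^-12 + 2A^-8 - 2A^-4 + 3 - 2A^4 + 2A^8 - A^12)
V(D3) = -q^-3 + 2q^-2 - 2q^-1 + 3 - 2q + 2q^2 - q^3  (w +2, c 12, <D> = -A^-6 + 2A^-2 - 2A^2 + 3A^6 - 2A^10 + 2A^14 - A^18)
D4 (bracket -A^-16 + 2A^-12 - A^-8 + 2A^-4 - 1 + A^4 - A^8; 12 crossings at w = -4): V = -q^-5 + q^-4 - q^-3 + 2q^-2 - q^-1 + 2 - q
observation: 3 classes among 4 diagrams; unequal V(q) rules out equality


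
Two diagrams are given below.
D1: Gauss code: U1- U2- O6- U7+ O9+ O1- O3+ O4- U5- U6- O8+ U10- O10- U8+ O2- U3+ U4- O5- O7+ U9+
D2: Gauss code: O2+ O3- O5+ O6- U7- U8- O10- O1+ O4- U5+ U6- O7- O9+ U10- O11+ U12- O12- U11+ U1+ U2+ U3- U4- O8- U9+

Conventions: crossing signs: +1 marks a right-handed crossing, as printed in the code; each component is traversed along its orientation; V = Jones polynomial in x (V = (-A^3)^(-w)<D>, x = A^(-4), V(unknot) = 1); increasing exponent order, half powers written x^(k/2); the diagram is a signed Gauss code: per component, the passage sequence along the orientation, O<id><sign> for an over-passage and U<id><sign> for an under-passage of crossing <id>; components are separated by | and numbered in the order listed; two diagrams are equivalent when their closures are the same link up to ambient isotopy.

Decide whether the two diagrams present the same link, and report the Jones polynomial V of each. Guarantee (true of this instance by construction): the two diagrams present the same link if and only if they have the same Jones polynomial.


equivalent: yes
V(D1) = 1  (w -2, c 10, <D> = A^-6)
V(D2) = 1  [12 crossings, <D> = A^-6, w = -2]
key observation: from 10 to 12 crossings by R-moves: one link, two diagrams


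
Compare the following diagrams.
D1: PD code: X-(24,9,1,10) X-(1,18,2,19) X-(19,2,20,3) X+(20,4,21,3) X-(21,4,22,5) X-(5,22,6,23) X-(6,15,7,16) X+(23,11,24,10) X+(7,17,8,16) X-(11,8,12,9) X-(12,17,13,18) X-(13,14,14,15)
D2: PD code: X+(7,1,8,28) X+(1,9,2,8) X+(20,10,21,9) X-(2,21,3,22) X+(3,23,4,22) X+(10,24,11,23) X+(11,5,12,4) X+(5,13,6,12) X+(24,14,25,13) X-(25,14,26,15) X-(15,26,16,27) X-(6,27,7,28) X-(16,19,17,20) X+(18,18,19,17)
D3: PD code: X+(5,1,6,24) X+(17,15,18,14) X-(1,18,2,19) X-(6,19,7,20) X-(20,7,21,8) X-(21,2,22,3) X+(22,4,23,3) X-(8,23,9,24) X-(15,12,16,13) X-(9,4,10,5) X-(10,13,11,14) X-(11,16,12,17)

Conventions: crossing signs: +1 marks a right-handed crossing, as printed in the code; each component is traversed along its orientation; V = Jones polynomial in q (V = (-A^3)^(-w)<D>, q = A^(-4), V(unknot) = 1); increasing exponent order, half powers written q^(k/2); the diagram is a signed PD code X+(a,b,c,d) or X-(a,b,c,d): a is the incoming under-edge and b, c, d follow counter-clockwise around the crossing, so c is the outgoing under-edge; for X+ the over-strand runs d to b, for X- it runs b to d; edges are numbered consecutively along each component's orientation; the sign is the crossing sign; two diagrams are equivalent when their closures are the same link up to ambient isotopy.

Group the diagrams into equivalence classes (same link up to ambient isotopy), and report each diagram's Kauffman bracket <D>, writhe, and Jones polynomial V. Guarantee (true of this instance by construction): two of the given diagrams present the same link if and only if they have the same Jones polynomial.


classes: {D1} | {D2} | {D3}
V(D1) = -q^-4 + q^-3 + q^-1  [12 crossings, <D> = A^-14 + A^-6 - A^-2, w = -6]
V(D2) = q - q^2 + 2q^3 - q^4 + q^5 - q^6  [14 crossings, <D> = -A^-12 + A^-8 - A^-4 + 2 - A^4 + A^8, w = +4]
D3 (bracket A^-14 - A^-10 + 2A^-6 - A^-2 + A^2 - A^6; 12 crossings at w = -6): V = -q^-6 + q^-5 - q^-4 + 2q^-3 - q^-2 + q^-1
note: 3 classes among 3 diagrams; unequal V(q) rules out equality


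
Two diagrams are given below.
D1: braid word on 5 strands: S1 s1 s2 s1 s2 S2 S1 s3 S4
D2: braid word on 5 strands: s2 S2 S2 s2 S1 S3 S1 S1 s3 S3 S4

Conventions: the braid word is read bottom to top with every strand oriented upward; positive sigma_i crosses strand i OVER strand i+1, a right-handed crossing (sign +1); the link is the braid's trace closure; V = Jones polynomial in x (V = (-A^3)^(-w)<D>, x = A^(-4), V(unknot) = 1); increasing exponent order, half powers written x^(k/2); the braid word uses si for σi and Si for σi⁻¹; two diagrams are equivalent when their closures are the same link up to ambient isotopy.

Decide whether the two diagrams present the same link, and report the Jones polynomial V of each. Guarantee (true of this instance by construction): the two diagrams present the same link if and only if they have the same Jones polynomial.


equivalent: no
D1 (bracket A + A^5; 9 crossings at w = +1): V = -x^(-1/2) - x^(1/2)
V(D2) = x^(-9/2) - x^(-5/2) - x^(-3/2) - x^(-1/2)  [11 crossings, <D> = A^-13 + A^-9 + A^-5 - A^3, w = -5]
observation: comparing 2 Jones polynomials yields 2 groups


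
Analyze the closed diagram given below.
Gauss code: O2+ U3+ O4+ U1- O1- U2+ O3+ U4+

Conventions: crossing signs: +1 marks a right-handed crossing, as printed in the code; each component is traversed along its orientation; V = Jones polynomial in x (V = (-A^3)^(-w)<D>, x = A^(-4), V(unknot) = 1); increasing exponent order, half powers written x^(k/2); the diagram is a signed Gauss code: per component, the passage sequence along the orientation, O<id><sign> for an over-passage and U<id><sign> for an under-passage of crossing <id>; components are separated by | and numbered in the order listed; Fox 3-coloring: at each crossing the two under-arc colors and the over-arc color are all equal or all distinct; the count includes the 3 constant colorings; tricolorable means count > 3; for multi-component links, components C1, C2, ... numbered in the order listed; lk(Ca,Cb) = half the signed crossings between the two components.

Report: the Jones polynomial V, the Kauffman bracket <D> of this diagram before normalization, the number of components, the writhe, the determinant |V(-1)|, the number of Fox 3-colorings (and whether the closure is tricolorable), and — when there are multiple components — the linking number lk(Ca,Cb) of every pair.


V = x + x^3 - x^4
<D> = -A^-10 + A^-6 + A^2 (w = +2)
1 component over 4 crossings, w = +2
9 Fox colorings among 3^4, |V(-1)| = 3: tricolorable
why: det 3 = |V(-1)|; divisible by 3, so tricolorable


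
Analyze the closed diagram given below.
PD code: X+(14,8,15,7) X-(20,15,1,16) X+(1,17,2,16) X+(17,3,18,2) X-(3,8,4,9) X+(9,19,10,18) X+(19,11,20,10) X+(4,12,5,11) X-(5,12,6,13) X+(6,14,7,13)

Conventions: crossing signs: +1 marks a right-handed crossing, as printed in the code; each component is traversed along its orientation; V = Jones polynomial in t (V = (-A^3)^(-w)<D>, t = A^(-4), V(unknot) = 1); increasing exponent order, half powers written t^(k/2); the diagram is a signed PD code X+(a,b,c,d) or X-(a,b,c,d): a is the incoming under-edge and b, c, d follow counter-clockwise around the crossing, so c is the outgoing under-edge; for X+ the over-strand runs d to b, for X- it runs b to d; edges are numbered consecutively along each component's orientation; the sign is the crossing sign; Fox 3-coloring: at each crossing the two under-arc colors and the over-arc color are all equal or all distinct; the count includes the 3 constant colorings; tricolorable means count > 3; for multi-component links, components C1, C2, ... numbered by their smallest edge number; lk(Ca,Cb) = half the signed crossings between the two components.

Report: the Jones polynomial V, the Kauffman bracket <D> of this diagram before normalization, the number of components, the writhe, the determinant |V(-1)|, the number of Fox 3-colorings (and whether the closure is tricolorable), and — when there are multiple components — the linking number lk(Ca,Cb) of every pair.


Jones polynomial: V(t) = t - t^2 + 2t^3 - t^4 + t^5 - t^6
<D> = -A^-12 + A^-8 - A^-4 + 2 - A^4 + A^8; writhe +4
components 1, writhe +4 (10 crossings)
3-colorings: 3 of 3^10, det 7 — not tricolorable
note: w = +4 (over 10 crossings) is diagram-only; (-A^3)^(-4) removes it from V


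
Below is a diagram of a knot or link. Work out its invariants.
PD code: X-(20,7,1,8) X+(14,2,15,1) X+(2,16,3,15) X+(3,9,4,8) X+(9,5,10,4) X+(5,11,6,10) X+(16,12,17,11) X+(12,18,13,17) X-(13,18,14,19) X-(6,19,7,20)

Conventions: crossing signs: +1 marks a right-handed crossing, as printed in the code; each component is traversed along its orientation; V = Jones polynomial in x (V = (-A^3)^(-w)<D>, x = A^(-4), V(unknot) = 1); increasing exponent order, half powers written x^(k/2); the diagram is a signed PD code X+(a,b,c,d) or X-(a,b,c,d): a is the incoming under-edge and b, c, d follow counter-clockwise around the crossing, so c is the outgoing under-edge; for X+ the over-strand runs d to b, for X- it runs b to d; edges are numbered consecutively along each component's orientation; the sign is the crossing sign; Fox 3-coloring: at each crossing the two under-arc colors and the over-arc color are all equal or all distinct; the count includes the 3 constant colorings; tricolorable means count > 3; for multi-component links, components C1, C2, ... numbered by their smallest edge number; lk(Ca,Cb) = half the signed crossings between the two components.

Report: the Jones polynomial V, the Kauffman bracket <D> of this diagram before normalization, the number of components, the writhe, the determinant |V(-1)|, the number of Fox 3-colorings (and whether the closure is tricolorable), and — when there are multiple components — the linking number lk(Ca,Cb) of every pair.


Jones polynomial: V(x) = 2x - 2x^2 + 3x^3 - 3x^4 + 2x^5 - 2x^6 + x^7
<D> = A^-16 - 2A^-12 + 2A^-8 - 3A^-4 + 3 - 2A^4 + 2A^8; writhe +4
components 1, writhe +4 (10 crossings)
3-colorings: 9 of 3^10, det 15 — tricolorable
note: |V(-1)| = 15: so tricolorable, since 3 divides 15


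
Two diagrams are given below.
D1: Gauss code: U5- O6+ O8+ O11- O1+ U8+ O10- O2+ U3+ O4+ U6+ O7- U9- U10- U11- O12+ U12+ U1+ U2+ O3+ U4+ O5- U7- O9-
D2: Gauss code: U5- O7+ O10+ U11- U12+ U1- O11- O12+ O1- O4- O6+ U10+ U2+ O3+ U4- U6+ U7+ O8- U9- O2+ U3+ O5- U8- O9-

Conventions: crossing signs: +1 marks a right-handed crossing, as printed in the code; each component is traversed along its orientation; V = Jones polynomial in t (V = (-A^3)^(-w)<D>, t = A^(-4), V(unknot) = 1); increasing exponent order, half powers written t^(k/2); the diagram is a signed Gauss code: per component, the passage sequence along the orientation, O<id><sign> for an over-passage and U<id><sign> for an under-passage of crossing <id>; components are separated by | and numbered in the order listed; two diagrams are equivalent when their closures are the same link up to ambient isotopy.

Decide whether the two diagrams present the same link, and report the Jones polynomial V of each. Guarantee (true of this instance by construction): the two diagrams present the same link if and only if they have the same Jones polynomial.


equivalent: yes
D1 (bracket -A^-6 + 2A^-2 - 2A^2 + 3A^6 - 2A^10 + 2A^14 - A^18; 12 crossings at w = +2): V = -t^-3 + 2t^-2 - 2t^-1 + 3 - 2t + 2t^2 - t^3
V(D2) = -t^-3 + 2t^-2 - 2t^-1 + 3 - 2t + 2t^2 - t^3  [12 crossings, <D> = -A^-12 + 2A^-8 - 2A^-4 + 3 - 2A^4 + 2A^8 - A^12, w = 0]
observation: from 12 to 12 crossings by R-moves: one link, two diagrams


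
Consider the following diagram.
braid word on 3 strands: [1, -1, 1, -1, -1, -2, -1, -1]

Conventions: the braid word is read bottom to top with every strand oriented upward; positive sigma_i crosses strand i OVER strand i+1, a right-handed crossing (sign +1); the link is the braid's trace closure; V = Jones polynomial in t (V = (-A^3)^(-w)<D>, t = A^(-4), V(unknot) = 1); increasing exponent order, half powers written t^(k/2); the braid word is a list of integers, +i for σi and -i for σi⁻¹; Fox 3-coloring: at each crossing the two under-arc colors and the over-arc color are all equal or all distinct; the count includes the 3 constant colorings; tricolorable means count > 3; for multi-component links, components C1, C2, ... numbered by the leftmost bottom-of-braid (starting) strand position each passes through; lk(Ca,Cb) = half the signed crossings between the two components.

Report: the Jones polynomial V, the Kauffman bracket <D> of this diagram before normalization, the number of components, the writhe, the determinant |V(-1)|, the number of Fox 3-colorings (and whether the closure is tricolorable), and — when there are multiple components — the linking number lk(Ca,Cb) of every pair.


V(t) = -t^-4 + t^-3 + t^-1
bracket: A^-8 + 1 - A^4, w = -4
1 component, writhe -4, over 8 crossings
det 3, colorings 9 of 3^8 — tricolorable
observation: V spans 3 powers of t: at least 3 crossings in any diagram


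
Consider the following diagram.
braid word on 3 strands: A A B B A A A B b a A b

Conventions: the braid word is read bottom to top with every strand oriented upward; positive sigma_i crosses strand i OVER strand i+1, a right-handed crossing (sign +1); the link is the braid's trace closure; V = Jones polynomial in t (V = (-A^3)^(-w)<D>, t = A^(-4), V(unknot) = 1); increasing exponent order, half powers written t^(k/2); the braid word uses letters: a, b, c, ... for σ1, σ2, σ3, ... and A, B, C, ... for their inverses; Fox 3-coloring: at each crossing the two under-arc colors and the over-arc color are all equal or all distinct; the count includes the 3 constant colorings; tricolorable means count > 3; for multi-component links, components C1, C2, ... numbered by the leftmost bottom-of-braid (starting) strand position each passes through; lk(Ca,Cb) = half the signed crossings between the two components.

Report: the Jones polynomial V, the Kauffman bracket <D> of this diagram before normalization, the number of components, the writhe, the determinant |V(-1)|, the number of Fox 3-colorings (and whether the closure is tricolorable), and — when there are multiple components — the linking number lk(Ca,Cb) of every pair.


V = -t^-9 + 2t^-8 - 3t^-7 + 3t^-6 - 3t^-5 + 3t^-4 - t^-3 + t^-2
<D> = A^-10 - A^-6 + 3A^-2 - 3A^2 + 3A^6 - 3A^10 + 2A^14 - A^18 (w = -6)
1 component over 12 crossings, w = -6
3 Fox colorings among 3^12, |V(-1)| = 17: not tricolorable
why: V spans 7 powers of t: at least 7 crossings in any diagram


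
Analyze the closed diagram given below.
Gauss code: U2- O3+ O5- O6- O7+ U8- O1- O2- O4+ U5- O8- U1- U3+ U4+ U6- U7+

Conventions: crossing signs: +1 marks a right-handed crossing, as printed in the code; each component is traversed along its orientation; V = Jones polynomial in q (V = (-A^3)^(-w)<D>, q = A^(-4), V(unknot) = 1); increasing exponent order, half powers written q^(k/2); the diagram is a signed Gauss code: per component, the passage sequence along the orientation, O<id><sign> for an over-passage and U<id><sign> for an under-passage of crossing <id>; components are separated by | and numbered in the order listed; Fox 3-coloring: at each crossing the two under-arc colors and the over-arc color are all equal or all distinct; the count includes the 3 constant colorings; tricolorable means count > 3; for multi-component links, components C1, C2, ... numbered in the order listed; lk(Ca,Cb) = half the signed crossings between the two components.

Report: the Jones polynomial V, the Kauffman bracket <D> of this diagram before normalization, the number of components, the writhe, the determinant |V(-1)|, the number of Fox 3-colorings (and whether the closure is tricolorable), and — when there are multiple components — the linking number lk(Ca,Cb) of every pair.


Jones polynomial: V(q) = -q^-4 + q^-3 + q^-1
<D> = A^-2 + A^6 - A^10; writhe -2
components 1, writhe -2 (8 crossings)
3-colorings: 9 of 3^8, det 3 — tricolorable
note: w = -2 (over 8 crossings) is diagram-only; (-A^3)^(2) removes it from V


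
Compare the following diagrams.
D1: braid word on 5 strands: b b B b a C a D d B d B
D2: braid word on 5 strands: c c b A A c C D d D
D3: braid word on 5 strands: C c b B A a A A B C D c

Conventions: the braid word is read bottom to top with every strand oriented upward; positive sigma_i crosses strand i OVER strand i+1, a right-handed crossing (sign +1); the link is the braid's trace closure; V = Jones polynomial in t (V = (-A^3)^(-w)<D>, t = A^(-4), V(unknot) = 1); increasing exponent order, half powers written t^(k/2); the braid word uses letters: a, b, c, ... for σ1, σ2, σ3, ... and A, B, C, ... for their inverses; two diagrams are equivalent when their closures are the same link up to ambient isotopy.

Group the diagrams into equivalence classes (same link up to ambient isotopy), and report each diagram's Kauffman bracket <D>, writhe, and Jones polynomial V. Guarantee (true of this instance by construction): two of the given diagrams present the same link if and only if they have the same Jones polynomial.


equivalence classes: {D1} | {D2} | {D3}
D1 (bracket A^-6 + A^-2 + A^2 + A^6; 12 crossings at w = +2): V = 1 + t + t^2 + t^3
V(D2) = t^-2 + 2 + t^2  (w 0, c 10, <D> = A^-8 + 2 + A^8)
V(D3) = t^-3 + t^-2 + t^-1 + 1  (w -4, c 12, <D> = A^-12 + A^-8 + A^-4 + 1)
observation: comparing 3 Jones polynomials yields 3 groups


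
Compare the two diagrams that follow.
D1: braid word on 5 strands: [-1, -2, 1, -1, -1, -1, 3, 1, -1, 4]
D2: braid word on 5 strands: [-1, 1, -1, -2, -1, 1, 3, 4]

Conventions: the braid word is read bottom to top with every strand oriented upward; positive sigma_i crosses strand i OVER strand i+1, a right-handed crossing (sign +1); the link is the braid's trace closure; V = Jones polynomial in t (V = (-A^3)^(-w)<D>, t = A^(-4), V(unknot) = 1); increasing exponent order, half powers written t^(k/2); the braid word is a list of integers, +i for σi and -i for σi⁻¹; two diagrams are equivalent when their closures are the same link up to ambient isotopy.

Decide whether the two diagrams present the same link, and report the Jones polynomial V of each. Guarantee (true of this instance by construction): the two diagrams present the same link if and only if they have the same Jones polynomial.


same link: no
V(D1) = -t^-4 + t^-3 + t^-1  [10 crossings, <D> = A^-2 + A^6 - A^10, w = -2]
V(D2) = 1  [8 crossings, <D> = 1, w = 0]
insight: V(t) takes 2 values over 2 diagrams, fixing the grouping


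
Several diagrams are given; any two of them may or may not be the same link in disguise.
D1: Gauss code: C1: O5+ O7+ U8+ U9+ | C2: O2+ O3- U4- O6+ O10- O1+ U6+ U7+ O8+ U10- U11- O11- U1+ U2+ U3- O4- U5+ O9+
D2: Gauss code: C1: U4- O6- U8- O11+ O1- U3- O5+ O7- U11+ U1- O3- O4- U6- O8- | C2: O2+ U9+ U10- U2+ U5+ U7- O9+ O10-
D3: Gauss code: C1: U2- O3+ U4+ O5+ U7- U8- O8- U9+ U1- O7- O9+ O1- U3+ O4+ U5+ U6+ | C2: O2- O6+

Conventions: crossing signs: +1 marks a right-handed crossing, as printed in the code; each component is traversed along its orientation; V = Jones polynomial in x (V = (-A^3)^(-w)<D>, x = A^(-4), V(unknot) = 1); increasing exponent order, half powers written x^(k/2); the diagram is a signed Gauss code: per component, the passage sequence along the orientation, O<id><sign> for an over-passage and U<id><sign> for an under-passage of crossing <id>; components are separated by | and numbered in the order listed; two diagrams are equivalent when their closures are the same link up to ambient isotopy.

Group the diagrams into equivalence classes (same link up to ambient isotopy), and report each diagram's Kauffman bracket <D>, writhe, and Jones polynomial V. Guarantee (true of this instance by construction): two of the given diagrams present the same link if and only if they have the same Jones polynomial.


equivalence classes: {D1} | {D2} | {D3}
D1 (bracket A^-9 + A^-1 - A^3 + A^7; 11 crossings at w = +3): V = -x^(1/2) + x^(3/2) - x^(5/2) - x^(9/2)
V(D2) = x^(-9/2) - x^(-5/2) - x^(-3/2) - x^(-1/2)  [11 crossings, <D> = A^-7 + A^-3 + A - A^9, w = -3]
V(D3) = -x^(1/2) - x^(3/2) - x^(5/2) + x^(9/2)  [9 crossings, <D> = -A^-15 + A^-7 + A^-3 + A, w = +1]
key observation: V(x) takes 3 values over 3 diagrams, fixing the grouping


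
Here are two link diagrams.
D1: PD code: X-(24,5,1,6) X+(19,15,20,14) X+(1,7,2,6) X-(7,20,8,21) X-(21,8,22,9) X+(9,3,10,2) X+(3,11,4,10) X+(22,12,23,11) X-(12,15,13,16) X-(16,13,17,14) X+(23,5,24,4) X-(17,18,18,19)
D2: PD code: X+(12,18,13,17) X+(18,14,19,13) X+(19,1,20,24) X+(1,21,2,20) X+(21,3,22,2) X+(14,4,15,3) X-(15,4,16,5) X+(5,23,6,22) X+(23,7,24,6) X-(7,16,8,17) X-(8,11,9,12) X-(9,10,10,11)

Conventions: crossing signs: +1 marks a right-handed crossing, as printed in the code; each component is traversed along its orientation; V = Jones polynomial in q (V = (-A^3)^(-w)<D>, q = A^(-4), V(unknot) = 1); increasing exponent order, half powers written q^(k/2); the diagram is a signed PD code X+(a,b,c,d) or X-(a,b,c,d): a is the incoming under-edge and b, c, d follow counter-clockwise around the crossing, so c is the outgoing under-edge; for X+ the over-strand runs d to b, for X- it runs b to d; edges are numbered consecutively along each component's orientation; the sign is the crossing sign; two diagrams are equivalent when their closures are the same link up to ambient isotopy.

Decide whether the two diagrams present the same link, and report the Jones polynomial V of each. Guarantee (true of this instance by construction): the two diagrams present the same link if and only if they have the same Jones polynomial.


same link: no
V(D1) = 1  [12 crossings, <D> = 1, w = 0]
D2 (bracket -A^-16 + A^-12 - A^-8 + A^-4 + A^4; 12 crossings at w = +4): V = q^2 + q^4 - q^5 + q^6 - q^7
note: 2 classes among 2 diagrams; unequal V(q) rules out equality


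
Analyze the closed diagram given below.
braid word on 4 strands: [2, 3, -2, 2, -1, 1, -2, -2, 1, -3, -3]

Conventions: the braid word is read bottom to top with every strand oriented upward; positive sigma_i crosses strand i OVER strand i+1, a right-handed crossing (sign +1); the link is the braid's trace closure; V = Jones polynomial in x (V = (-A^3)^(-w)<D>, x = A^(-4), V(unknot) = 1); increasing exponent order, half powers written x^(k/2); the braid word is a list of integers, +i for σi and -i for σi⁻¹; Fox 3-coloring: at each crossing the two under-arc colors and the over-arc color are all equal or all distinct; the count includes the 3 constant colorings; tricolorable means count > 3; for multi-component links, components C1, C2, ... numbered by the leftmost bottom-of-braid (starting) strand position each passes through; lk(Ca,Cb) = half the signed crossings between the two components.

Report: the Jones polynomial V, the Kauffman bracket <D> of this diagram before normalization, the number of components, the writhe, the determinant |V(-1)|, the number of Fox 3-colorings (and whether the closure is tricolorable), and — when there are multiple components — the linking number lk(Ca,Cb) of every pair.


Jones polynomial: V(x) = -x^-4 + x^-3 + x^-1
<D> = -A - A^9 + A^13; writhe -1
components 1, writhe -1 (11 crossings)
3-colorings: 9 of 3^11, det 3 — tricolorable
note: the span of V is 3, forcing >= 3 crossings in any diagram


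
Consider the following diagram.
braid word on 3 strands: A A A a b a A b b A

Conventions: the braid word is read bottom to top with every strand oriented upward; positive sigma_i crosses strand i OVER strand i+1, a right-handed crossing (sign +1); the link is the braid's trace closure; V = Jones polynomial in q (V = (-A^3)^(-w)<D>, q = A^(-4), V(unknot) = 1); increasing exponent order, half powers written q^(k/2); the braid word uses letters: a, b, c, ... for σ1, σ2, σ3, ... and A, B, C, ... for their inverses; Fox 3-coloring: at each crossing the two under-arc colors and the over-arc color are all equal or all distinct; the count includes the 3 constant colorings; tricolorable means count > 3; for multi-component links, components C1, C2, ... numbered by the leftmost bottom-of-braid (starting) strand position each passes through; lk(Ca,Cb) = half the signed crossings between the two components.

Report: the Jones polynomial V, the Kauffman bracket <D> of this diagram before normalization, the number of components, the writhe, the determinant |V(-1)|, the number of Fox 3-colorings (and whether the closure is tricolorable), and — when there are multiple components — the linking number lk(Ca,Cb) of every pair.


V = -q^-3 + q^-2 - q^-1 + 3 - q + q^2 - q^3
<D> = -A^-12 + A^-8 - A^-4 + 3 - A^4 + A^8 - A^12 (w = 0)
1 component over 10 crossings, w = 0
27 Fox colorings among 3^10, |V(-1)| = 9: tricolorable
why: free reduction leaves σ1⁻¹ σ1⁻¹ σ2 σ2 σ2 σ1⁻¹ of the original 10 letters


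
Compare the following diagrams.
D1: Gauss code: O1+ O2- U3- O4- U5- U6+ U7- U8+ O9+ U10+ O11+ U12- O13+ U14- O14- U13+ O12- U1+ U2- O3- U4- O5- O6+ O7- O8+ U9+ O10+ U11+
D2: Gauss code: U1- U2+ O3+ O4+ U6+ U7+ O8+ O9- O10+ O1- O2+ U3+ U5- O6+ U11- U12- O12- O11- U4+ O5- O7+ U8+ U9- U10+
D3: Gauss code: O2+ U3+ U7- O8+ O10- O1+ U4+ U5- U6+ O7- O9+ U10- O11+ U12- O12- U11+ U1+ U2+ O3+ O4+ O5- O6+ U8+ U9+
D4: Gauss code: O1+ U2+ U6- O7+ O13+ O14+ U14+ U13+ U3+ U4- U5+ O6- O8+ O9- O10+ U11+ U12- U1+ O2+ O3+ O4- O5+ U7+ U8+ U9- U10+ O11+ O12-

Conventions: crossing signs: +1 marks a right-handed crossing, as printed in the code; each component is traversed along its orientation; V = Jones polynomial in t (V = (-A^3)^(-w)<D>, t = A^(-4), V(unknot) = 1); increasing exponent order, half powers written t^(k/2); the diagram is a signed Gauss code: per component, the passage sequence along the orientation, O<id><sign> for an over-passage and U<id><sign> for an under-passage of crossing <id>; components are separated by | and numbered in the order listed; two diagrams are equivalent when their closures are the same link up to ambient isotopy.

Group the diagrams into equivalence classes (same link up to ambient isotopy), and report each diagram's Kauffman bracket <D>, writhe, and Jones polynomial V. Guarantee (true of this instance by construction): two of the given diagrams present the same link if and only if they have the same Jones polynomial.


grouping into links: {D1} | {D2, D3, D4}
V(D1) = 1  (w 0, c 14, <D> = 1)
D2 (bracket -A^-18 + A^-14 - A^-10 + 2A^-6 - A^-2 + A^2; 12 crossings at w = +2): V = t - t^2 + 2t^3 - t^4 + t^5 - t^6
V(D3) = t - t^2 + 2t^3 - t^4 + t^5 - t^6  [12 crossings, <D> = -A^-12 + A^-8 - A^-4 + 2 - A^4 + A^8, w = +4]
V(D4) = t - t^2 + 2t^3 - t^4 + t^5 - t^6  (w +6, c 14, <D> = -A^-6 + A^-2 - A^2 + 2A^6 - A^10 + A^14)
why: 2 values of V(t) split the 4 diagrams


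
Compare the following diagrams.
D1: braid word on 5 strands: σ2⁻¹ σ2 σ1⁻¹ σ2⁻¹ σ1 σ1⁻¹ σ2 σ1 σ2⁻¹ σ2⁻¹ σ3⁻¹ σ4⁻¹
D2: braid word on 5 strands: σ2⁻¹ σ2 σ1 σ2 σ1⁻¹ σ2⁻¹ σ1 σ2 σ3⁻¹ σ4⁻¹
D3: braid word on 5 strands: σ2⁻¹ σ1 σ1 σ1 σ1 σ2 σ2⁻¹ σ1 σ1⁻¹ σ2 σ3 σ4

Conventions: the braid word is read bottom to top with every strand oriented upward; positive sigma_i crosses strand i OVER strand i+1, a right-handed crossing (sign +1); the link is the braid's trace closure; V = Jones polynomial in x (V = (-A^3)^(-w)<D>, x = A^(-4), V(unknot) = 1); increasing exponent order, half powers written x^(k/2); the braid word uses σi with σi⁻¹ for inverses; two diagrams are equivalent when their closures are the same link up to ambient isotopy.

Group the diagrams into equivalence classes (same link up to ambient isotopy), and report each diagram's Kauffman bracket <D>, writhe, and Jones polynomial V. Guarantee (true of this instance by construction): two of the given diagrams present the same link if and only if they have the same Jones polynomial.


classes: {D1} | {D2} | {D3}
V(D1) = x^-3 + x^-2 + x^-1 + 1  [12 crossings, <D> = A^-12 + A^-8 + A^-4 + 1, w = -4]
D2 (bracket A^-12 + A^-8 + A^-4 + 1; 10 crossings at w = 0): V = 1 + x + x^2 + x^3
V(D3) = x + x^2 + x^3 + x^6  [12 crossings, <D> = A^-6 + A^6 + A^10 + A^14, w = +6]
note: V(x) takes 3 values over 3 diagrams, fixing the grouping
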